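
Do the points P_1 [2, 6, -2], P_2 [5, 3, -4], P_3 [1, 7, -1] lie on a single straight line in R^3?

No

P_1P_2 = (3, -3, -2), P_1P_3 = (-1, 1, 1).
P_1P_2 × P_1P_3 = (-1, -1, 0).
The cross product is nonzero, so the points do not lie on one line.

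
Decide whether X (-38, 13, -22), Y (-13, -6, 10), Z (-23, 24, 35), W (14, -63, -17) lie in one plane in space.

A normal to the plane through X, Y, Z is n = XY × XZ = (-1435, -945, 560).
The plane has equation n·P = 29925. For W: n·W = 29925.
Equal, so W lies in the plane and all four are coplanar.

Yes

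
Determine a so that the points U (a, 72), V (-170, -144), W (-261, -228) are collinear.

64

The three points are collinear iff det[UV; UW] = 0.
This determinant is linear in a: (84)a + (-5376) = 0, so a = 64.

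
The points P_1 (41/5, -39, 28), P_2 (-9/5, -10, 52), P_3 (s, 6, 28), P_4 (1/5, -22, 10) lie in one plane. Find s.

-49/5

The points are coplanar iff P_1P_2 · (P_1P_3 × P_1P_4) = 0.
Expanding, this is linear in s: (930)s + (9114) = 0.
So s = -49/5.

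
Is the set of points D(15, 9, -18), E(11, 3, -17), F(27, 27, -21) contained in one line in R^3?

Yes

DE = (-4, -6, 1), DF = (12, 18, -3).
DE × DF = (0, 0, 0).
The cross product vanishes, so the three points are collinear.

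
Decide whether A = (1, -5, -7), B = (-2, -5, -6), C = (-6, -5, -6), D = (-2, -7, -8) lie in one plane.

No

With A as base: AB = (-3, 0, 1), AC = (-7, 0, 1), AD = (-3, -2, -1).
AC × AD = (2, -10, 14).
AB · (AC × AD) = 8.
Since 8 ≠ 0, the four points are not coplanar.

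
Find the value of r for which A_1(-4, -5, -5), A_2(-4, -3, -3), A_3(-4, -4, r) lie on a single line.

Collinearity requires A_1A_2 × A_1A_3 = 0; each component is linear in r.
The x-component gives (2)r + (8) = 0, so r = -4.
The remaining components then also vanish.

-4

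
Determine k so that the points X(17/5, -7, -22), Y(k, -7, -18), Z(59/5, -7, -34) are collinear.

3/5

Collinearity requires XY × XZ = 0; each component is linear in k.
The y-component gives (12)k + (-36/5) = 0, so k = 3/5.
The remaining components then also vanish.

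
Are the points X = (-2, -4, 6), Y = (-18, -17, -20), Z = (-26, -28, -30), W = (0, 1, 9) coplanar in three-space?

No

A normal to the plane through X, Y, Z is n = XY × XZ = (-156, 48, 72).
The plane has equation n·P = 552. For W: n·W = 696.
696 ≠ 552, so W is off the plane.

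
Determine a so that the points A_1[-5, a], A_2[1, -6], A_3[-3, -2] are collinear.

Collinearity: (A_1 − A_2) must be parallel to (A_3 − A_2) = (-4, 4).
Cross-multiplying the components: (a − (-6))·(-4) = (-6)·(4).
Solving gives a = 0.

0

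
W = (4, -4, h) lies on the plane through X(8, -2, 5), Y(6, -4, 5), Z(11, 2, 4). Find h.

The plane through X, Y, Z has equation 2x − 2y − 2z = 10.
Substituting W: (-2)h + (16) = 10, so h = 3.

3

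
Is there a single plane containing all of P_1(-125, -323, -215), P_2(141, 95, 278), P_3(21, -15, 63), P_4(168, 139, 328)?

The four points are coplanar iff the 3×3 determinant with rows P_1P_2, P_1P_3, P_1P_4 is zero.
Rows: (266, 418, 493), (146, 308, 278), (293, 462, 543).
Expanding along the first row: (266)(38808) − (418)(-2176) + (493)(-22792) = -3960.
Nonzero ⇒ not coplanar.

No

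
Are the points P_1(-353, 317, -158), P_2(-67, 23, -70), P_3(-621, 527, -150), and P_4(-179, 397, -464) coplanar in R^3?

No

With P_1 as base: P_1P_2 = (286, -294, 88), P_1P_3 = (-268, 210, 8), P_1P_4 = (174, 80, -306).
P_1P_3 × P_1P_4 = (-64900, -80616, -57980).
P_1P_2 · (P_1P_3 × P_1P_4) = 37464.
Since 37464 ≠ 0, the four points are not coplanar.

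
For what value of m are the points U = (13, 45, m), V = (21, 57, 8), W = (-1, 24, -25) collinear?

-4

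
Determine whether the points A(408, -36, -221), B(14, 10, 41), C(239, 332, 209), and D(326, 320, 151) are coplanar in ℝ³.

No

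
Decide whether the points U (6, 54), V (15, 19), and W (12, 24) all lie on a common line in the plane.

No

UV = (9, -35), UW = (6, -30).
If collinear, UW would be a scalar multiple of UV. But (9)·(-30) ≠ (-35)·(6) (difference -60), so they are not parallel; the points are not collinear.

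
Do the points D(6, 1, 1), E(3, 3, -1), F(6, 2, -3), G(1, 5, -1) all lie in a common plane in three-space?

With D as base: DE = (-3, 2, -2), DF = (0, 1, -4), DG = (-5, 4, -2).
DF × DG = (14, 20, 5).
DE · (DF × DG) = -12.
Since -12 ≠ 0, the four points are not coplanar.

No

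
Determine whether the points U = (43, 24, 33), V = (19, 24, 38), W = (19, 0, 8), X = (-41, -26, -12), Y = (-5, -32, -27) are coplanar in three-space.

The plane through U, V, W has normal n = UV × UW = (120, -720, 576) and equation n·P = 6888.
Checking the remaining points: n·X = 6888, n·Y = 6888.
All equal 6888, so all 5 points lie in one plane.

Yes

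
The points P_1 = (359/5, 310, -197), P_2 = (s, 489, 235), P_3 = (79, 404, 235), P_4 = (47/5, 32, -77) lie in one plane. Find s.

97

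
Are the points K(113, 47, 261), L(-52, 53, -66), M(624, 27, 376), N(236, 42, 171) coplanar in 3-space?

Yes

A normal to the plane through K, L, M is n = KL × KM = (-5850, -148122, 234).
The plane has equation n·P = -7561710. For N: n·N = -7561710.
Equal, so N lies in the plane and all four are coplanar.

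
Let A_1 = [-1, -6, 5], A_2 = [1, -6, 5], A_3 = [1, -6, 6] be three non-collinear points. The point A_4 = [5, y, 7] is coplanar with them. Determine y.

-6

A normal to the plane is n = A_1A_2 × A_1A_3 = (0, -2, 0).
A_4 lies in the plane iff n · A_1A_4 = 0.
This gives (-2)y + (-12) = 0, so y = -6.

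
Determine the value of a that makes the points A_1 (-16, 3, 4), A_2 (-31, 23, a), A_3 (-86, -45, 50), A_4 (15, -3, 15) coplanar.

-21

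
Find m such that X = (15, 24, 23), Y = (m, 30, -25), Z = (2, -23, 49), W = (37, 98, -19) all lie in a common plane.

Normal to plane XZW: n = (50, 26, 72); plane equation n·P = 3030.
Requiring n·Y = 3030: (50)m + (-1020) = 3030.
So m = 81.

81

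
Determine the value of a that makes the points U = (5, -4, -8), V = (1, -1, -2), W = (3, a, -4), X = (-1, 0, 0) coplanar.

-2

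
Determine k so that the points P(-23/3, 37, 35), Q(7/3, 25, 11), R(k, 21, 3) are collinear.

17/3

Direction PQ = (10, -12, -24). From the y-coordinate of R, the parameter along the line is τ = (21 − 37)/(-12) = 4/3.
Then k = (-23/3) + 4/3·(10) = 17/3.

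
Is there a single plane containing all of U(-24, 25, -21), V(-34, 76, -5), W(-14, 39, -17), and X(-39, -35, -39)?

A normal to the plane through U, V, W is n = UV × UW = (-20, 200, -650).
The plane has equation n·P = 19130. For X: n·X = 19130.
Equal, so X lies in the plane and all four are coplanar.

Yes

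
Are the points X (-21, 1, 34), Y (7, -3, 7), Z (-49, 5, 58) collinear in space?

No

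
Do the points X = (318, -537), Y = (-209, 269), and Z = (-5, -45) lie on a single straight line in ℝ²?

XY = (-527, 806), XZ = (-323, 492).
If collinear, XZ would be a scalar multiple of XY. But (-527)·(492) ≠ (806)·(-323) (difference 1054), so they are not parallel; the points are not collinear.

No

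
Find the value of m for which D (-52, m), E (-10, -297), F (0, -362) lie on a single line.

-24

Collinearity: (D − E) must be parallel to (F − E) = (10, -65).
Cross-multiplying the components: (m − (-297))·(10) = (-42)·(-65).
Solving gives m = -24.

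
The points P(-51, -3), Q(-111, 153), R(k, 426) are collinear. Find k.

-216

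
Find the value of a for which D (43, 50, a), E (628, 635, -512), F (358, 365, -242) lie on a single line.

Collinearity requires DE × DF = 0; each component is linear in a.
The x-component gives (-270)a + (19710) = 0, so a = 73.
The remaining components then also vanish.

73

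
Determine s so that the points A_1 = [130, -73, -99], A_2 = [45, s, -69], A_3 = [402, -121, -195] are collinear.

-58

Direction A_1A_3 = (272, -48, -96). From the x-coordinate of A_2, the parameter along the line is τ = (45 − 130)/272 = -5/16.
Then s = (-73) + (-5/16)·(-48) = -58.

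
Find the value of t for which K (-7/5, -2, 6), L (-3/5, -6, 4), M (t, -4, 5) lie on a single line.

-1

Direction KL = (4/5, -4, -2). From the y-coordinate of M, the parameter along the line is τ = (-4 − (-2))/(-4) = 1/2.
Then t = (-7/5) + 1/2·(4/5) = -1.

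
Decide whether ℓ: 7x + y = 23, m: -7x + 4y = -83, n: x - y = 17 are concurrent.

Yes

Lines aᵢx + bᵢy = cᵢ with pairwise distinct directions are concurrent exactly when det[aᵢ bᵢ cᵢ] = 0.
Here the determinant is 0.
It vanishes, so the lines are concurrent at (5, -12).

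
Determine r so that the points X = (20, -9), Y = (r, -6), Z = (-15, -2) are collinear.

Collinearity: (Y − X) must be parallel to (Z − X) = (-35, 7).
Cross-multiplying the components: (r − 20)·(7) = (3)·(-35).
Solving gives r = 5.

5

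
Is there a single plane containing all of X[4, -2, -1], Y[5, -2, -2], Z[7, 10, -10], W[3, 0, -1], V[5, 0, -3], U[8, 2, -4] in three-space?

The plane through X, Y, Z has normal n = XY × XZ = (12, 6, 12) and equation n·P = 24.
Checking the remaining points: n·W = 24, n·V = 24, n·U = 60.
Since n·U = 60 ≠ 24, U is off the plane and the points are not all coplanar.

No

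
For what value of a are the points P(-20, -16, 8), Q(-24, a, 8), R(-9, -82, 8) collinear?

Direction PR = (11, -66, 0). From the x-coordinate of Q, the parameter along the line is τ = (-24 − (-20))/11 = -4/11.
Then a = (-16) + (-4/11)·(-66) = 8.

8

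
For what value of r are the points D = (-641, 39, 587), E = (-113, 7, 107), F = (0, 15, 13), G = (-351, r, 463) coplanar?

259

Normal to plane DEF: n = (6848, -4608, 7840); plane equation n·P = 32800.
Requiring n·G = 32800: (-4608)r + (1226272) = 32800.
So r = 259.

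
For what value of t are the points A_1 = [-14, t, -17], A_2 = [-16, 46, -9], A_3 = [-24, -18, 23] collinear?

62

Collinearity requires A_1A_2 × A_1A_3 = 0; each component is linear in t.
The x-component gives (-32)t + (1984) = 0, so t = 62.
The remaining components then also vanish.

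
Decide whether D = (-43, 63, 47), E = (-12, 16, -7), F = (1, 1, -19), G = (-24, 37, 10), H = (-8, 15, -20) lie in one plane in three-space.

No

The plane through D, E, F has normal n = DE × DF = (-246, -330, 146) and equation n·P = -3350.
Checking the remaining points: n·G = -4846, n·H = -5902.
Since n·G = -4846 ≠ -3350, G is off the plane and the points are not all coplanar.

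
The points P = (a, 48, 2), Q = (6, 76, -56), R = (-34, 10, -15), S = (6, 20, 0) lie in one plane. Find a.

Coplanarity ⇔ det[PQ; PR; PS] = 0.
Expanding, this is linear in a: (1400)a + (-75600) = 0.
So a = 54.

54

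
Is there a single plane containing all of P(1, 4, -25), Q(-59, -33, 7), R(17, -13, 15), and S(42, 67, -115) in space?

The four points are coplanar iff the 3×3 determinant with rows PQ, PR, PS is zero.
Rows: (-60, -37, 32), (16, -17, 40), (41, 63, -90).
Expanding along the first row: (-60)(-990) − (-37)(-3080) + (32)(1705) = 0.
Zero determinant ⇒ coplanar.

Yes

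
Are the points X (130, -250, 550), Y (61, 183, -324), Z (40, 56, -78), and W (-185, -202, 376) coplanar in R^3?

Yes

With X as base: XY = (-69, 433, -874), XZ = (-90, 306, -628), XW = (-315, 48, -174).
XZ × XW = (-23100, 182160, 92070).
XY · (XZ × XW) = 0.
The scalar triple product vanishes, so the four points are coplanar.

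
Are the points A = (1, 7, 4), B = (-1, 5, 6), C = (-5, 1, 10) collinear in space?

AB = (-2, -2, 2), AC = (-6, -6, 6).
Each component of AC is 3 times the corresponding component of AB, so AC = 3·AB and the points are collinear.

Yes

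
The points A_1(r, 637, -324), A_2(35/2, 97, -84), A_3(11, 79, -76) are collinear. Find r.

425/2

Collinearity requires A_1A_2 × A_1A_3 = 0; each component is linear in r.
The y-component gives (8)r + (-1700) = 0, so r = 425/2.
The remaining components then also vanish.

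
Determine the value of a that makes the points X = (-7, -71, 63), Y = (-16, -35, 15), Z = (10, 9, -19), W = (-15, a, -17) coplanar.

-7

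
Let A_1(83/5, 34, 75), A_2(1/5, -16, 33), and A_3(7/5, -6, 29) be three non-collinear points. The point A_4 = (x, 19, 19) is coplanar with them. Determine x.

Coplanarity requires A_1A_2 · (A_1A_3 × A_1A_4) = 0.
A_1A_2 = (-82/5, -50, -42), A_1A_3 = (-76/5, -40, -46); the triple product is linear in x with coefficient 620 and constant term -2728.
Setting it to zero: x = 22/5.

22/5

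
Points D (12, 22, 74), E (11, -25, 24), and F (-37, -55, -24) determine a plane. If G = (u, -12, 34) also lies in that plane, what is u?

Coplanarity requires DE · (DF × DG) = 0.
DE = (-1, -47, -50), DF = (-49, -77, -98); the triple product is linear in u with coefficient 756 and constant term 0.
Setting it to zero: u = 0.

0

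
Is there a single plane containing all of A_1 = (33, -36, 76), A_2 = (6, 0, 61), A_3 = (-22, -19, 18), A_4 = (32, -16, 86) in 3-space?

The four points are coplanar iff the 3×3 determinant with rows A_1A_2, A_1A_3, A_1A_4 is zero.
Rows: (-27, 36, -15), (-55, 17, -58), (-1, 20, 10).
Expanding along the first row: (-27)(1330) − (36)(-608) + (-15)(-1083) = 2223.
Nonzero ⇒ not coplanar.

No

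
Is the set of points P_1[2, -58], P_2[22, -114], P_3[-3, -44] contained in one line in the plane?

P_1P_2 = (20, -56), P_1P_3 = (-5, 14).
det[P_1P_2; P_1P_3] = (20)(14) − (-56)(-5) = 0.
The determinant is zero, so the points are collinear.

Yes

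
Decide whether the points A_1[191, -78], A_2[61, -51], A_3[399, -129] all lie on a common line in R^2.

A_1A_2 = (-130, 27), A_1A_3 = (208, -51).
det[A_1A_2; A_1A_3] = (-130)(-51) − (27)(208) = 1014.
The determinant is nonzero, so they are not collinear.

No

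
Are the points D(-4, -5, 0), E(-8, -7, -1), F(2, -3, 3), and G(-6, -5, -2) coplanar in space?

Yes

A normal to the plane through D, E, F is n = DE × DF = (-4, 6, 4).
The plane has equation n·P = -14. For G: n·G = -14.
Equal, so G lies in the plane and all four are coplanar.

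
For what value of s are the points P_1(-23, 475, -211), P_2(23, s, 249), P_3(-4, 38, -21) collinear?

-583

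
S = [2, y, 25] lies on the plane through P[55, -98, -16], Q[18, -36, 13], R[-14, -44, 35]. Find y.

-20

The plane through P, Q, R has equation 1596x − 114y + 2280z = 62472.
Substituting S: (-114)y + (60192) = 62472, so y = -20.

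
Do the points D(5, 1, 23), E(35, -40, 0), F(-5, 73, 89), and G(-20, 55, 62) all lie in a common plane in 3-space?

The four points are coplanar iff the 3×3 determinant with rows DE, DF, DG is zero.
Rows: (30, -41, -23), (-10, 72, 66), (-25, 54, 39).
Expanding along the first row: (30)(-756) − (-41)(1260) + (-23)(1260) = 0.
Zero determinant ⇒ coplanar.

Yes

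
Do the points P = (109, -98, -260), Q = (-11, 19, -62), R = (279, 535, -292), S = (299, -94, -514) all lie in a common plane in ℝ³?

No

With P as base: PQ = (-120, 117, 198), PR = (170, 633, -32), PS = (190, 4, -254).
PR × PS = (-160654, 37100, -119590).
PQ · (PR × PS) = -59640.
Since -59640 ≠ 0, the four points are not coplanar.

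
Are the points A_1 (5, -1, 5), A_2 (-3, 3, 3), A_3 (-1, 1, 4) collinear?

No

A_1A_2 = (-8, 4, -2), A_1A_3 = (-6, 2, -1).
Comparing components 3 and 1: (-2)(-6) − (-8)(-1) = 4 ≠ 0, so A_1A_2 and A_1A_3 are not parallel and the points are not collinear.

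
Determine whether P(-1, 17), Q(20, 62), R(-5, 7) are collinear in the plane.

No

PQ = (21, 45), PR = (-4, -10).
If collinear, PR would be a scalar multiple of PQ. But (21)·(-10) ≠ (45)·(-4) (difference -30), so they are not parallel; the points are not collinear.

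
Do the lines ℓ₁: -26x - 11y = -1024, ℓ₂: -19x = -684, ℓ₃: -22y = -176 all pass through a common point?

Yes

Intersecting ℓ₁ and ℓ₂: solving the 2×2 system gives (x, y) = (36, 8).
Substitute into ℓ₃: (0)(36) + (-22)(8) = -176.
This equals -176, so (36, 8) lies on all three lines and they are concurrent.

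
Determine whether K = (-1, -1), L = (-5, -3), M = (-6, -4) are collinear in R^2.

KL = (-4, -2), KM = (-5, -3).
det[KL; KM] = (-4)(-3) − (-2)(-5) = 2.
The determinant is nonzero, so they are not collinear.

No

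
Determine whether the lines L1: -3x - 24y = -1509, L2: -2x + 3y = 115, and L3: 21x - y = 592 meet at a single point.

Yes

The three lines meet at one point iff the augmented coefficient matrix [aᵢ bᵢ cᵢ] has rank < 3, i.e. its determinant vanishes.
Here the determinant is 0.
It vanishes, so the lines are concurrent at (31, 59).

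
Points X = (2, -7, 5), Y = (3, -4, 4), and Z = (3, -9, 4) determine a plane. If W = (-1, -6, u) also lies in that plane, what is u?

8

The plane through X, Y, Z has equation −5x − 5z = -35.
Substituting W: (-5)u + (5) = -35, so u = 8.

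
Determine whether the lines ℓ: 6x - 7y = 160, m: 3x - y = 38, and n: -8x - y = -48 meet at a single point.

Intersecting ℓ and m: solving the 2×2 system gives (x, y) = (106/15, -84/5).
Substitute into n: (-8)(106/15) + (-1)(-84/5) = -596/15.
But n requires -48 ≠ -596/15, so the three lines have no common point.

No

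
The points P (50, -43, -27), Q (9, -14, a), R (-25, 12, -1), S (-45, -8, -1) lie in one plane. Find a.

-13

Coplanarity ⇔ det[PQ; PR; PS] = 0.
Expanding, this is linear in a: (2600)a + (33800) = 0.
So a = -13.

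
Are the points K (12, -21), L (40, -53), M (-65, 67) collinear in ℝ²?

KL = (28, -32), KM = (-77, 88).
Twice the signed area of △KLM is (28)(88) − (-32)(-77) = 0.
The triangle is degenerate (zero area), so the points are collinear.

Yes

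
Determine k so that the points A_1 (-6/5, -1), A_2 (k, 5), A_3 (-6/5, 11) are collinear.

-6/5

The three points are collinear iff det[A_1A_2; A_1A_3] = 0.
This determinant is linear in k: (12)k + (72/5) = 0, so k = -6/5.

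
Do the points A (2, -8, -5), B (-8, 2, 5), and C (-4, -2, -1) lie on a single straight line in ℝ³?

AB = (-10, 10, 10), AC = (-6, 6, 4).
AB × AC = (-20, -20, 0).
The cross product is nonzero, so the points do not lie on one line.

No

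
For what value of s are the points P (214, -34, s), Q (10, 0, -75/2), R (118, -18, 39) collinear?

107

Direction QR = (108, -18, 153/2). From the x-coordinate of P, the parameter along the line is τ = (214 − 10)/108 = 17/9.
Then s = (-75/2) + 17/9·(153/2) = 107.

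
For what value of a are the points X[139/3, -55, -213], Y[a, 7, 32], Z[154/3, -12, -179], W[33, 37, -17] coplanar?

46/3

Normal to plane XZW: n = (5300, -4300/3, 3100/3); plane equation n·P = 104300.
Requiring n·Y = 104300: (5300)a + (69100/3) = 104300.
So a = 46/3.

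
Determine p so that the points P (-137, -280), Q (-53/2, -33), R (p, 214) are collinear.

The three points are collinear iff det[PQ; PR] = 0.
This determinant is linear in p: (-247)p + (20748) = 0, so p = 84.

84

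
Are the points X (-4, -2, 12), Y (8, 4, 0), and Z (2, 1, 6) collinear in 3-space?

Yes

XY = (12, 6, -12), XZ = (6, 3, -6).
XY × XZ = (0, 0, 0).
The cross product vanishes, so the three points are collinear.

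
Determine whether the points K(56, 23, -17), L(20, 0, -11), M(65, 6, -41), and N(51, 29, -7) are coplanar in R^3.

A normal to the plane through K, L, M is n = KL × KM = (654, -810, 819).
The plane has equation n·P = 4071. For N: n·N = 4131.
4131 ≠ 4071, so N is off the plane.

No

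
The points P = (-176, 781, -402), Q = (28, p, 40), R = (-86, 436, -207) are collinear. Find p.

-1

Collinearity requires PQ × PR = 0; each component is linear in p.
The x-component gives (195)p + (195) = 0, so p = -1.
The remaining components then also vanish.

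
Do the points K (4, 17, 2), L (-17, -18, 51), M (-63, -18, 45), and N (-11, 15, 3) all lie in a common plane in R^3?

With K as base: KL = (-21, -35, 49), KM = (-67, -35, 43), KN = (-15, -2, 1).
KM × KN = (51, -578, -391).
KL · (KM × KN) = 0.
The scalar triple product vanishes, so the four points are coplanar.

Yes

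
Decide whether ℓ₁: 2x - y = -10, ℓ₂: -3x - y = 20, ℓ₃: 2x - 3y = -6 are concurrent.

Intersecting ℓ₁ and ℓ₂: solving the 2×2 system gives (x, y) = (-6, -2).
Substitute into ℓ₃: (2)(-6) + (-3)(-2) = -6.
This equals -6, so (-6, -2) lies on all three lines and they are concurrent.

Yes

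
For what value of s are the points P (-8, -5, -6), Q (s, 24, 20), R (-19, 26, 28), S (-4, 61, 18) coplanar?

-15

The points are coplanar iff PQ · (PR × PS) = 0.
Expanding, this is linear in s: (-1500)s + (-22500) = 0.
So s = -15.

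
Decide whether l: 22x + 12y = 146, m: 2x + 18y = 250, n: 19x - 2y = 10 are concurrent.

Lines aᵢx + bᵢy = cᵢ with pairwise distinct directions are concurrent exactly when det[aᵢ bᵢ cᵢ] = 0.
Here the determinant is 21204.
Nonzero, so no common point exists.

No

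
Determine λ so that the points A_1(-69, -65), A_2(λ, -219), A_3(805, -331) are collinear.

437

Collinearity: (A_2 − A_1) must be parallel to (A_3 − A_1) = (874, -266).
Cross-multiplying the components: (λ − (-69))·(-266) = (-154)·(874).
Solving gives λ = 437.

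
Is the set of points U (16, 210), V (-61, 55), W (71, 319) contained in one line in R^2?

No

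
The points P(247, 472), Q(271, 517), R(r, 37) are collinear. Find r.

Collinearity: (R − P) must be parallel to (Q − P) = (24, 45).
Cross-multiplying the components: (r − 247)·(45) = (-435)·(24).
Solving gives r = 15.

15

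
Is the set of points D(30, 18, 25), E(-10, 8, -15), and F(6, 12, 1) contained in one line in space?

Yes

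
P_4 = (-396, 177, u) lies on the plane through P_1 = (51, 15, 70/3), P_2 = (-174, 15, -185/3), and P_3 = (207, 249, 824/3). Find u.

Coplanarity requires P_1P_2 · (P_1P_3 × P_1P_4) = 0.
P_1P_2 = (-225, 0, -85), P_1P_3 = (156, 234, 754/3); the triple product is linear in u with coefficient -52650 and constant term -649350.
Setting it to zero: u = -37/3.

-37/3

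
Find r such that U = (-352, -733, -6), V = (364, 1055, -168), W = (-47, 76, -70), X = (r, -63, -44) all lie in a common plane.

The points are coplanar iff UV · (UW × UX) = 0.
Expanding, this is linear in r: (16626)r + (2161380) = 0.
So r = -130.

-130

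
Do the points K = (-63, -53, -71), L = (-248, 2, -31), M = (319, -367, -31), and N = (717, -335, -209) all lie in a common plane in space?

A normal to the plane through K, L, M is n = KL × KM = (14760, 22680, 37080).
The plane has equation n·P = -4764600. For N: n·N = -4764600.
Equal, so N lies in the plane and all four are coplanar.

Yes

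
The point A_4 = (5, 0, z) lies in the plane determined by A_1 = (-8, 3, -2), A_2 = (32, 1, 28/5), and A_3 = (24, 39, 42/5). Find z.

1/5

The plane through A_1, A_2, A_3 has equation −(1472/5)x − (864/5)y + 1504z = -5856/5.
Substituting A_4: (1504)z + (-1472) = -5856/5, so z = 1/5.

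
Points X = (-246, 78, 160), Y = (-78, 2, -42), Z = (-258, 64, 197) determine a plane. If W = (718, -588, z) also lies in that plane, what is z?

Coplanarity requires XY · (XZ × XW) = 0.
XY = (168, -76, -202), XZ = (-12, -14, 37); the triple product is linear in z with coefficient -3264 and constant term -2389248.
Setting it to zero: z = -732.

-732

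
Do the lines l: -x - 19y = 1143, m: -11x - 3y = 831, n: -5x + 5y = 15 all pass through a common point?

Yes

Intersecting l and m: solving the 2×2 system gives (x, y) = (-60, -57).
Substitute into n: (-5)(-60) + (5)(-57) = 15.
This equals 15, so (-60, -57) lies on all three lines and they are concurrent.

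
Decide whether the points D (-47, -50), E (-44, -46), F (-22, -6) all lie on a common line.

DE = (3, 4), DF = (25, 44).
Twice the signed area of △DEF is (3)(44) − (4)(25) = 32.
The area is nonzero, so the three points are not collinear.

No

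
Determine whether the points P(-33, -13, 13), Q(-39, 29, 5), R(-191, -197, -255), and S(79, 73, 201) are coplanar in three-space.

Yes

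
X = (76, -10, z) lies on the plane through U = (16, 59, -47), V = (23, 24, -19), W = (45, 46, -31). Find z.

The plane through U, V, W has equation −196x + 700y + 924z = -5264.
Substituting X: (924)z + (-21896) = -5264, so z = 18.

18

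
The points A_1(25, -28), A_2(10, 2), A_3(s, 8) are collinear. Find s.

7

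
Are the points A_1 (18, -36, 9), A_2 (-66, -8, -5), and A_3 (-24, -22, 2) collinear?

Yes

A_1A_2 = (-84, 28, -14), A_1A_3 = (-42, 14, -7).
A_1A_2 × A_1A_3 = (0, 0, 0).
The cross product vanishes, so the three points are collinear.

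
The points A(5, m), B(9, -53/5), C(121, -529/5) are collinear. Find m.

Collinearity: (A − B) must be parallel to (C − B) = (112, -476/5).
Cross-multiplying the components: (m − (-53/5))·(112) = (-4)·(-476/5).
Solving gives m = -36/5.

-36/5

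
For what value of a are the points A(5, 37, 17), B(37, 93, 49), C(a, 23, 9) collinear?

Direction AB = (32, 56, 32). From the y-coordinate of C, the parameter along the line is τ = (23 − 37)/56 = -1/4.
Then a = 5 + (-1/4)·(32) = -3.

-3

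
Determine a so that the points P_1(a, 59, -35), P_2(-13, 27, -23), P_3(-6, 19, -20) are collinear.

Direction P_2P_3 = (7, -8, 3). From the y-coordinate of P_1, the parameter along the line is τ = (59 − 27)/(-8) = -4.
Then a = (-13) + (-4)·(7) = -41.

-41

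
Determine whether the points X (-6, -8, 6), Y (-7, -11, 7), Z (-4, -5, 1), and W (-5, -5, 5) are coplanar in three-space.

Yes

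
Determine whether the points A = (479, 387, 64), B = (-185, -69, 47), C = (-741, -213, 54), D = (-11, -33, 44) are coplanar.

A normal to the plane through A, B, C is n = AB × AC = (-5640, 14100, -157920).
The plane has equation n·P = -7351740. For D: n·D = -7351740.
Equal, so D lies in the plane and all four are coplanar.

Yes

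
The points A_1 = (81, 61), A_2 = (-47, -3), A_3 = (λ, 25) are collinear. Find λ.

9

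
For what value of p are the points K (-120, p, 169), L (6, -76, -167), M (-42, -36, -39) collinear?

29

Direction LM = (-48, 40, 128). From the x-coordinate of K, the parameter along the line is τ = (-120 − 6)/(-48) = 21/8.
Then p = (-76) + 21/8·(40) = 29.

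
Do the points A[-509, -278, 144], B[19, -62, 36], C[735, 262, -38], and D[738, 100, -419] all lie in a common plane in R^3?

With A as base: AB = (528, 216, -108), AC = (1244, 540, -182), AD = (1247, 378, -563).
AC × AD = (-235224, 473418, -203148).
AB · (AC × AD) = 0.
The scalar triple product vanishes, so the four points are coplanar.

Yes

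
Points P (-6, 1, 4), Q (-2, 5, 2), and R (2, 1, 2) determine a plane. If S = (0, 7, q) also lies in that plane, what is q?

1

The plane through P, Q, R has equation −8x − 8y − 32z = -88.
Substituting S: (-32)q + (-56) = -88, so q = 1.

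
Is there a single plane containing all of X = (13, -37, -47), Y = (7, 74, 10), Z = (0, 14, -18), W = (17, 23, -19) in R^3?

No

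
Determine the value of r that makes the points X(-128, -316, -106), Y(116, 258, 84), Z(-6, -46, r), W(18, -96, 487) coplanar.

Normal to plane XYW: n = (298582, -116952, -30124); plane equation n·P = 1931480.
Requiring n·Z = 1931480: (-30124)r + (3588300) = 1931480.
So r = 55.

55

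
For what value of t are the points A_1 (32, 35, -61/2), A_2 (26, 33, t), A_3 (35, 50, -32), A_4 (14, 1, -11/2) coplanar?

-39/2

Normal to plane A_1A_3A_4: n = (324, -48, 168); plane equation n·P = 3564.
Requiring n·A_2 = 3564: (168)t + (6840) = 3564.
So t = -39/2.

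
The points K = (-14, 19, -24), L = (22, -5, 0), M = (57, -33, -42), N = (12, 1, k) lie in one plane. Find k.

-16

Normal to plane KLM: n = (1680, 2352, -168); plane equation n·P = 25200.
Requiring n·N = 25200: (-168)k + (22512) = 25200.
So k = -16.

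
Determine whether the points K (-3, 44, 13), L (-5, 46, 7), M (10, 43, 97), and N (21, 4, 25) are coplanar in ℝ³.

Yes

A normal to the plane through K, L, M is n = KL × KM = (162, 90, -24).
The plane has equation n·P = 3162. For N: n·N = 3162.
Equal, so N lies in the plane and all four are coplanar.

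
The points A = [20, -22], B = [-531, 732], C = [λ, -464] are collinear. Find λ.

The three points are collinear iff det[AB; AC] = 0.
This determinant is linear in λ: (-754)λ + (258622) = 0, so λ = 343.

343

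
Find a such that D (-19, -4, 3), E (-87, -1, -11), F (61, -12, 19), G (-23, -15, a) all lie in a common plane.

The points are coplanar iff DE · (DF × DG) = 0.
Expanding, this is linear in a: (304)a + (-304) = 0.
So a = 1.

1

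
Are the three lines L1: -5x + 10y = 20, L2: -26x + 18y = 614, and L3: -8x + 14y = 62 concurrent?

Yes

The three lines meet at one point iff the augmented coefficient matrix [aᵢ bᵢ cᵢ] has rank < 3, i.e. its determinant vanishes.
Here the determinant is 0.
It vanishes, so the lines are concurrent at (-34, -15).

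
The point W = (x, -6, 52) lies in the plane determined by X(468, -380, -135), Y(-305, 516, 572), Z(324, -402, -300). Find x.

Coplanarity requires XY · (XZ × XW) = 0.
XY = (-773, 896, 707), XZ = (-144, -22, -165); the triple product is linear in x with coefficient -132286 and constant term 3439436.
Setting it to zero: x = 26.

26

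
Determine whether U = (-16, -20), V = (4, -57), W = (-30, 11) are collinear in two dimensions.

No

UV = (20, -37), UW = (-14, 31).
If collinear, UW would be a scalar multiple of UV. But (20)·(31) ≠ (-37)·(-14) (difference 102), so they are not parallel; the points are not collinear.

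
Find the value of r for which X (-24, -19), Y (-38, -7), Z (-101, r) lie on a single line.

47

Collinearity: (Z − X) must be parallel to (Y − X) = (-14, 12).
Cross-multiplying the components: (r − (-19))·(-14) = (-77)·(12).
Solving gives r = 47.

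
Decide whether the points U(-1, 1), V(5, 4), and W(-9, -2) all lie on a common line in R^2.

No

UV = (6, 3), UW = (-8, -3).
det[UV; UW] = (6)(-3) − (3)(-8) = 6.
The determinant is nonzero, so they are not collinear.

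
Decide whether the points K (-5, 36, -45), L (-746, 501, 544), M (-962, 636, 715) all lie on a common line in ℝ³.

No

KL = (-741, 465, 589), KM = (-957, 600, 760).
KL × KM = (0, -513, 405).
The cross product is nonzero, so the points do not lie on one line.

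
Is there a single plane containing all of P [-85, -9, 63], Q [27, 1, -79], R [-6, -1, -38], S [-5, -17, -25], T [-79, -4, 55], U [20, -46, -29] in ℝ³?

No

The plane through P, Q, R has normal n = PQ × PR = (126, 94, 106) and equation n·X = -4878.
Checking the remaining points: n·S = -4878, n·T = -4500, n·U = -4878.
Since n·T = -4500 ≠ -4878, T is off the plane and the points are not all coplanar.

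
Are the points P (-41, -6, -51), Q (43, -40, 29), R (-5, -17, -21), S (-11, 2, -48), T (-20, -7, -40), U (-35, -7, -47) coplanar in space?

No

The plane through P, Q, R has normal n = PQ × PR = (-140, 360, 300) and equation n·X = -11720.
Checking the remaining points: n·S = -12140, n·T = -11720, n·U = -11720.
Since n·S = -12140 ≠ -11720, S is off the plane and the points are not all coplanar.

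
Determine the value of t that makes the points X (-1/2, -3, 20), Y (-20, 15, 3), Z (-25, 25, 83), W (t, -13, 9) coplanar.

9

The points are coplanar iff XY · (XZ × XW) = 0.
Expanding, this is linear in t: (1610)t + (-14490) = 0.
So t = 9.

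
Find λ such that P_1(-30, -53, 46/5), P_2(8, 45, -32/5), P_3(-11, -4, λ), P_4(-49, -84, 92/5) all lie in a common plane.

7/5

Coplanarity ⇔ det[P_1P_2; P_1P_3; P_1P_4] = 0.
Expanding, this is linear in λ: (-684)λ + (4788/5) = 0.
So λ = 7/5.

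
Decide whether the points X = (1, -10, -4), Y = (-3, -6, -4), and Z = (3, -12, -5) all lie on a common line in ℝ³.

No

XY = (-4, 4, 0), XZ = (2, -2, -1).
Comparing components 2 and 3: (4)(-1) − (0)(-2) = -4 ≠ 0, so XY and XZ are not parallel and the points are not collinear.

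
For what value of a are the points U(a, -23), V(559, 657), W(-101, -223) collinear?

49

The three points are collinear iff det[UV; UW] = 0.
This determinant is linear in a: (880)a + (-43120) = 0, so a = 49.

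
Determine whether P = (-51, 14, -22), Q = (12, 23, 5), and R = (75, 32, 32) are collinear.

PQ = (63, 9, 27), PR = (126, 18, 54).
PQ × PR = (0, 0, 0).
The cross product vanishes, so the three points are collinear.

Yes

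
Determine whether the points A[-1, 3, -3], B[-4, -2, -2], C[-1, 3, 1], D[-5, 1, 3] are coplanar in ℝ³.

With A as base: AB = (-3, -5, 1), AC = (0, 0, 4), AD = (-4, -2, 6).
AC × AD = (8, -16, 0).
AB · (AC × AD) = 56.
Since 56 ≠ 0, the four points are not coplanar.

No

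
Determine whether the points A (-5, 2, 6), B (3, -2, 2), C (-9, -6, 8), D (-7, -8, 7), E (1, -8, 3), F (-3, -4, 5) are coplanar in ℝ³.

The plane through A, B, C has normal n = AB × AC = (-40, 0, -80) and equation n·P = -280.
Checking the remaining points: n·D = -280, n·E = -280, n·F = -280.
All equal -280, so all 6 points lie in one plane.

Yes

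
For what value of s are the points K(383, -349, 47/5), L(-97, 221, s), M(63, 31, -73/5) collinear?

Direction KM = (-320, 380, -24). From the x-coordinate of L, the parameter along the line is τ = (-97 − 383)/(-320) = 3/2.
Then s = 47/5 + 3/2·(-24) = -133/5.

-133/5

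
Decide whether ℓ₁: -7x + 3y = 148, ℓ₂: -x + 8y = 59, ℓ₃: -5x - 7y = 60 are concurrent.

Yes

Intersecting ℓ₁ and ℓ₂: solving the 2×2 system gives (x, y) = (-19, 5).
Substitute into ℓ₃: (-5)(-19) + (-7)(5) = 60.
This equals 60, so (-19, 5) lies on all three lines and they are concurrent.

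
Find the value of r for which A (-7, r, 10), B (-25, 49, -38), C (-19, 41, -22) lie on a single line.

25

Direction BC = (6, -8, 16). From the x-coordinate of A, the parameter along the line is τ = (-7 − (-25))/6 = 3.
Then r = 49 + 3·(-8) = 25.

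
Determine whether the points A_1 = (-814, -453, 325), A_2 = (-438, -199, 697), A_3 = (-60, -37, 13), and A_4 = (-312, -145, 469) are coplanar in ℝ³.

Yes

A normal to the plane through A_1, A_2, A_3 is n = A_1A_2 × A_1A_3 = (-234000, 397800, -35100).
The plane has equation n·P = -1134900. For A_4: n·A_4 = -1134900.
Equal, so A_4 lies in the plane and all four are coplanar.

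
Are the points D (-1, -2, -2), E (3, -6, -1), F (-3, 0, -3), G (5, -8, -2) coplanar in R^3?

Yes

A normal to the plane through D, E, F is n = DE × DF = (2, 2, 0).
The plane has equation n·P = -6. For G: n·G = -6.
Equal, so G lies in the plane and all four are coplanar.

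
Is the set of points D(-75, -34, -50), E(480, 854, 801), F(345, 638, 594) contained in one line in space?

DE = (555, 888, 851), DF = (420, 672, 644).
DE × DF = (0, 0, 0).
The cross product vanishes, so the three points are collinear.

Yes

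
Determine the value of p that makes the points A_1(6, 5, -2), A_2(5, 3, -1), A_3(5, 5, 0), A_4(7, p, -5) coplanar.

3

Coplanarity ⇔ det[A_1A_2; A_1A_3; A_1A_4] = 0.
Expanding, this is linear in p: (1)p + (-3) = 0.
So p = 3.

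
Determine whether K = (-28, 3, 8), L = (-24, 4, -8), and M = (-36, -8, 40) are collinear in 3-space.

No

KL = (4, 1, -16), KM = (-8, -11, 32).
KL × KM = (-144, 0, -36).
The cross product is nonzero, so the points do not lie on one line.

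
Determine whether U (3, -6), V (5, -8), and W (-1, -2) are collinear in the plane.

UV = (2, -2), UW = (-4, 4).
Twice the signed area of △UVW is (2)(4) − (-2)(-4) = 0.
The triangle is degenerate (zero area), so the points are collinear.

Yes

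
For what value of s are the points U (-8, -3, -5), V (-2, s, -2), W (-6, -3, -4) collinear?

Collinearity requires UV × UW = 0; each component is linear in s.
The x-component gives (1)s + (3) = 0, so s = -3.
The remaining components then also vanish.

-3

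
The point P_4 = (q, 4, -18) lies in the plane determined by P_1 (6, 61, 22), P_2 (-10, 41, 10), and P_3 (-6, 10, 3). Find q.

Coplanarity requires P_1P_2 · (P_1P_3 × P_1P_4) = 0.
P_1P_2 = (-16, -20, -12), P_1P_3 = (-12, -51, -19); the triple product is linear in q with coefficient -232 and constant term -12528.
Setting it to zero: q = -54.

-54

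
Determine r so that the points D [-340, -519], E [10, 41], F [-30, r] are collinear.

Collinearity: (F − D) must be parallel to (E − D) = (350, 560).
Cross-multiplying the components: (r − (-519))·(350) = (310)·(560).
Solving gives r = -23.

-23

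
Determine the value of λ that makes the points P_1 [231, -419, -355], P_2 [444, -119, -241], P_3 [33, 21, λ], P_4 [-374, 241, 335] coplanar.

21

The points are coplanar iff P_1P_2 · (P_1P_3 × P_1P_4) = 0.
Expanding, this is linear in λ: (-322080)λ + (6763680) = 0.
So λ = 21.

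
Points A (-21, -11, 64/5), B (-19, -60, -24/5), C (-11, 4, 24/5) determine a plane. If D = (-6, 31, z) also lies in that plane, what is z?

The plane through A, B, C has equation 656x − 160y + 520z = -5360.
Substituting D: (520)z + (-8896) = -5360, so z = 34/5.

34/5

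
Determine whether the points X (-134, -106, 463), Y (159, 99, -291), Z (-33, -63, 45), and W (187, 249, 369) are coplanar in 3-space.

No

With X as base: XY = (293, 205, -754), XZ = (101, 43, -418), XW = (321, 355, -94).
XZ × XW = (144348, -124684, 22052).
XY · (XZ × XW) = 106536.
Since 106536 ≠ 0, the four points are not coplanar.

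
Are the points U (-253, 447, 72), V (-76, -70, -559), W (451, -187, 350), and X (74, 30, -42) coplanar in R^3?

No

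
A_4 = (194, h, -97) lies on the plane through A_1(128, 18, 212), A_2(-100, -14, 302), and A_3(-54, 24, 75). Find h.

A normal to the plane is n = A_1A_2 × A_1A_3 = (3844, -47616, -7192).
A_4 lies in the plane iff n · A_1A_4 = 0.
This gives (-47616)h + (3333120) = 0, so h = 70.

70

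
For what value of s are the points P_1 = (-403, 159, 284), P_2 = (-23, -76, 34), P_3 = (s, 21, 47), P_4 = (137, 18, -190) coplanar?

Coplanarity ⇔ det[P_1P_2; P_1P_3; P_1P_4] = 0.
Expanding, this is linear in s: (-76140)s + (-7081020) = 0.
So s = -93.

-93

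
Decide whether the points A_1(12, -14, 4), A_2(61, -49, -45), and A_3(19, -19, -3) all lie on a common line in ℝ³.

Yes

A_1A_2 = (49, -35, -49), A_1A_3 = (7, -5, -7).
Each component of A_1A_3 is 1/7 times the corresponding component of A_1A_2, so A_1A_3 = 1/7·A_1A_2 and the points are collinear.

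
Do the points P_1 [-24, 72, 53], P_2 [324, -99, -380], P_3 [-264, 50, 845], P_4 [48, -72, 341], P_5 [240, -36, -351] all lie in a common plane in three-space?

No

The plane through P_1, P_2, P_3 has normal n = P_1P_2 × P_1P_3 = (-144958, -171696, -48696) and equation n·P = -11464008.
Checking the remaining points: n·P_4 = -11201208, n·P_5 = -11516568.
Since n·P_4 = -11201208 ≠ -11464008, P_4 is off the plane and the points are not all coplanar.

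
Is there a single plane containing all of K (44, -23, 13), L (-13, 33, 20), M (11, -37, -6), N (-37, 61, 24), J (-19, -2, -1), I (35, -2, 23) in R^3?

The plane through K, L, M has normal n = KL × KM = (-966, -1314, 2646) and equation n·P = 22116.
Checking the remaining points: n·N = 19092, n·J = 18336, n·I = 29676.
Since n·N = 19092 ≠ 22116, N is off the plane and the points are not all coplanar.

No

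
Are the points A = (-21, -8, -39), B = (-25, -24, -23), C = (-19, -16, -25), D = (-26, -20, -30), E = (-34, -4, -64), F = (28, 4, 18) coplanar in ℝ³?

The plane through A, B, C has normal n = AB × AC = (-96, 88, 64) and equation n·P = -1184.
Checking the remaining points: n·D = -1184, n·E = -1184, n·F = -1184.
All equal -1184, so all 6 points lie in one plane.

Yes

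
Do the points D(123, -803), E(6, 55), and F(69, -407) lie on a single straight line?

Yes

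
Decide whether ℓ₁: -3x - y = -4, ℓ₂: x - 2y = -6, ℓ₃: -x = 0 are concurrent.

No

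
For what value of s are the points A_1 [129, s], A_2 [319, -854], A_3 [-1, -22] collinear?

-360

Collinearity: (A_1 − A_2) must be parallel to (A_3 − A_2) = (-320, 832).
Cross-multiplying the components: (s − (-854))·(-320) = (-190)·(832).
Solving gives s = -360.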